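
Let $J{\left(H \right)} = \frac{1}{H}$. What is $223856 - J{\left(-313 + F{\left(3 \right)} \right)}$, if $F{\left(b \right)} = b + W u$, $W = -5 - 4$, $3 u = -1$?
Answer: $\frac{68723793}{307} \approx 2.2386 \cdot 10^{5}$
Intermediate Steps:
$u = - \frac{1}{3}$ ($u = \frac{1}{3} \left(-1\right) = - \frac{1}{3} \approx -0.33333$)
$W = -9$ ($W = -5 - 4 = -9$)
$F{\left(b \right)} = 3 + b$ ($F{\left(b \right)} = b - -3 = b + 3 = 3 + b$)
$223856 - J{\left(-313 + F{\left(3 \right)} \right)} = 223856 - \frac{1}{-313 + \left(3 + 3\right)} = 223856 - \frac{1}{-313 + 6} = 223856 - \frac{1}{-307} = 223856 - - \frac{1}{307} = 223856 + \frac{1}{307} = \frac{68723793}{307}$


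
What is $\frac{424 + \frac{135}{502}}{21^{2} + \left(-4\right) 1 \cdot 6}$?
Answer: $\frac{212983}{209334} \approx 1.0174$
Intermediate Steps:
$\frac{424 + \frac{135}{502}}{21^{2} + \left(-4\right) 1 \cdot 6} = \frac{424 + 135 \cdot \frac{1}{502}}{441 - 24} = \frac{424 + \frac{135}{502}}{441 - 24} = \frac{212983}{502 \cdot 417} = \frac{212983}{502} \cdot \frac{1}{417} = \frac{212983}{209334}$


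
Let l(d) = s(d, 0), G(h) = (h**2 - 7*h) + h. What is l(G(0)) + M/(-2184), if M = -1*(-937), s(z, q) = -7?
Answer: -16225/2184 ≈ -7.4290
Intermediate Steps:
G(h) = h**2 - 6*h
M = 937
l(d) = -7
l(G(0)) + M/(-2184) = -7 + 937/(-2184) = -7 + 937*(-1/2184) = -7 - 937/2184 = -16225/2184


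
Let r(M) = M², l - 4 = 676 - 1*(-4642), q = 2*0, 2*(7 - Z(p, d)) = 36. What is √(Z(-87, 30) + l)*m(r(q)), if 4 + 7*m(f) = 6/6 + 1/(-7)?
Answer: -22*√5311/49 ≈ -32.720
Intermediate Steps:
Z(p, d) = -11 (Z(p, d) = 7 - ½*36 = 7 - 18 = -11)
q = 0
l = 5322 (l = 4 + (676 - 1*(-4642)) = 4 + (676 + 4642) = 4 + 5318 = 5322)
m(f) = -22/49 (m(f) = -4/7 + (6/6 + 1/(-7))/7 = -4/7 + (6*(⅙) + 1*(-⅐))/7 = -4/7 + (1 - ⅐)/7 = -4/7 + (⅐)*(6/7) = -4/7 + 6/49 = -22/49)
√(Z(-87, 30) + l)*m(r(q)) = √(-11 + 5322)*(-22/49) = √5311*(-22/49) = -22*√5311/49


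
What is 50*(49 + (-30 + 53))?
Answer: 3600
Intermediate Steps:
50*(49 + (-30 + 53)) = 50*(49 + 23) = 50*72 = 3600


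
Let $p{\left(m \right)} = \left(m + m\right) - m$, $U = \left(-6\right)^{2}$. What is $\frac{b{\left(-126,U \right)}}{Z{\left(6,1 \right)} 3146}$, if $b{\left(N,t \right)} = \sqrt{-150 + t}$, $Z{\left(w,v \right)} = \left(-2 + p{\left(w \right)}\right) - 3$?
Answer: $\frac{i \sqrt{114}}{3146} \approx 0.0033939 i$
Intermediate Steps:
$U = 36$
$p{\left(m \right)} = m$ ($p{\left(m \right)} = 2 m - m = m$)
$Z{\left(w,v \right)} = -5 + w$ ($Z{\left(w,v \right)} = \left(-2 + w\right) - 3 = -5 + w$)
$\frac{b{\left(-126,U \right)}}{Z{\left(6,1 \right)} 3146} = \frac{\sqrt{-150 + 36}}{\left(-5 + 6\right) 3146} = \frac{\sqrt{-114}}{1 \cdot 3146} = \frac{i \sqrt{114}}{3146}$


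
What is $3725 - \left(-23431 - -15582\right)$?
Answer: $11574$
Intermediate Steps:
$3725 - \left(-23431 - -15582\right) = 3725 - \left(-23431 + 15582\right) = 3725 - -7849 = 3725 + 7849 = 11574$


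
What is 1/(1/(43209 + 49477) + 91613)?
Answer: 92686/8491242519 ≈ 1.0915e-5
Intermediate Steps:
1/(1/(43209 + 49477) + 91613) = 1/(1/92686 + 91613) = 1/(8491242519/92686) = 92686/8491242519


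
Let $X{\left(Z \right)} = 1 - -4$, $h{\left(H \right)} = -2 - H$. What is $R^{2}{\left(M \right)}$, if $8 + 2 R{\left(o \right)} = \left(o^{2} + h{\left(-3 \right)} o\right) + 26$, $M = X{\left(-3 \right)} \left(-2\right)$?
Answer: $2916$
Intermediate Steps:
$X{\left(Z \right)} = 5$ ($X{\left(Z \right)} = 1 + 4 = 5$)
$M = -10$ ($M = 5 \left(-2\right) = -10$)
$R{\left(o \right)} = 9 + \frac{o}{2} + \frac{o^{2}}{2}$ ($R{\left(o \right)} = -4 + \frac{\left(o^{2} + \left(-2 - -3\right) o\right) + 26}{2} = -4 + \frac{\left(o^{2} + \left(-2 + 3\right) o\right) + 26}{2} = -4 + \frac{\left(o^{2} + 1 o\right) + 26}{2} = -4 + \frac{\left(o^{2} + o\right) + 26}{2} = -4 + \frac{\left(o + o^{2}\right) + 26}{2} = -4 + \frac{26 + o + o^{2}}{2} = -4 + \left(13 + \frac{o}{2} + \frac{o^{2}}{2}\right) = 9 + \frac{o}{2} + \frac{o^{2}}{2}$)
$R^{2}{\left(M \right)} = \left(9 + \frac{1}{2} \left(-10\right) + \frac{\left(-10\right)^{2}}{2}\right)^{2} = \left(9 - 5 + \frac{1}{2} \cdot 100\right)^{2} = \left(9 - 5 + 50\right)^{2} = 54^{2} = 2916$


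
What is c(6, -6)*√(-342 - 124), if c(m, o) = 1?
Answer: I*√466 ≈ 21.587*I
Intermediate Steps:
c(6, -6)*√(-342 - 124) = 1*√(-342 - 124) = 1*√(-466) = 1*(I*√466) = I*√466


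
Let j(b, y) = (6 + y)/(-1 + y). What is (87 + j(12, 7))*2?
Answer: 535/3 ≈ 178.33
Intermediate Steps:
j(b, y) = (6 + y)/(-1 + y)
(87 + j(12, 7))*2 = (87 + (6 + 7)/(-1 + 7))*2 = (87 + 13/6)*2 = (535/6)*2 = 535/3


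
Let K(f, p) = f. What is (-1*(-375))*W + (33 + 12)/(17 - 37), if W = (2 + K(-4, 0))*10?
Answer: -30009/4 ≈ -7502.3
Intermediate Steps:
W = -20 (W = (2 - 4)*10 = -2*10 = -20)
(-1*(-375))*W + (33 + 12)/(17 - 37) = -1*(-375)*(-20) + (33 + 12)/(17 - 37) = 375*(-20) + 45/(-20) = -7500 + 45*(-1/20) = -7500 - 9/4 = -30009/4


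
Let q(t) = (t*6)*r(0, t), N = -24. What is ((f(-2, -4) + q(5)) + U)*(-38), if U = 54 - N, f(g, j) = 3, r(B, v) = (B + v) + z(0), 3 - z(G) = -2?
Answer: -14478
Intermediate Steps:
z(G) = 5 (z(G) = 3 - 1*(-2) = 3 + 2 = 5)
r(B, v) = 5 + B + v (r(B, v) = (B + v) + 5 = 5 + B + v)
q(t) = 6*t*(5 + t) (q(t) = (t*6)*(5 + 0 + t) = (6*t)*(5 + t) = 6*t*(5 + t))
U = 78 (U = 54 - 1*(-24) = 54 + 24 = 78)
((f(-2, -4) + q(5)) + U)*(-38) = ((3 + 6*5*(5 + 5)) + 78)*(-38) = ((3 + 6*5*10) + 78)*(-38) = ((3 + 300) + 78)*(-38) = (303 + 78)*(-38) = 381*(-38) = -14478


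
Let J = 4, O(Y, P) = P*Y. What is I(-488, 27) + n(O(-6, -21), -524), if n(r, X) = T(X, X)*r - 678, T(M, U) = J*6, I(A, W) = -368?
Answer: 1978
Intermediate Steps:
T(M, U) = 24 (T(M, U) = 4*6 = 24)
n(r, X) = -678 + 24*r (n(r, X) = 24*r - 678 = -678 + 24*r)
I(-488, 27) + n(O(-6, -21), -524) = -368 + (-678 + 24*(-21*(-6))) = -368 + (-678 + 24*126) = -368 + (-678 + 3024) = -368 + 2346 = 1978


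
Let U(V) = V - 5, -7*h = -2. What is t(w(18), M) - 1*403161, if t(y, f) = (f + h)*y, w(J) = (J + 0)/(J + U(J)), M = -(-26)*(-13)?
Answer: -87528489/217 ≈ -4.0336e+5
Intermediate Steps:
h = 2/7 (h = -1/7*(-2) = 2/7 ≈ 0.28571)
U(V) = -5 + V
M = -338 (M = -1*338 = -338)
w(J) = J/(-5 + 2*J) (w(J) = (J + 0)/(J + (-5 + J)) = J/(-5 + 2*J))
t(y, f) = y*(2/7 + f) (t(y, f) = (f + 2/7)*y = (2/7 + f)*y = y*(2/7 + f))
t(w(18), M) - 1*403161 = (18/(-5 + 2*18))*(2 + 7*(-338))/7 - 1*403161 = (18/(-5 + 36))*(2 - 2366)/7 - 403161 = (1/7)*(18/31)*(-2364) - 403161 = -42552/217 - 403161 = -87528489/217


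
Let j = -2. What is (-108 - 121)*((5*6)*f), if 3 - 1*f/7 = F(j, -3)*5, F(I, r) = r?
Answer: -865620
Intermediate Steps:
f = 126 (f = 21 - (-21)*5 = 21 - 7*(-15) = 21 + 105 = 126)
(-108 - 121)*((5*6)*f) = (-108 - 121)*((5*6)*126) = -6870*126 = -229*3780 = -865620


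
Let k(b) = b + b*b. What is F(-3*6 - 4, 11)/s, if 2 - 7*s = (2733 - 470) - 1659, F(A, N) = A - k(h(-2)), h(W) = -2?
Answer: 12/43 ≈ 0.27907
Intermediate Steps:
k(b) = b + b**2
F(A, N) = -2 + A (F(A, N) = A - (-2)*(1 - 2) = A - (-2)*(-1) = A - 1*2 = A - 2 = -2 + A)
s = -86 (s = 2/7 - ((2733 - 470) - 1659)/7 = 2/7 - (2263 - 1659)/7 = 2/7 - 1/7*604 = 2/7 - 604/7 = -86)
F(-3*6 - 4, 11)/s = (-2 + (-3*6 - 4))/(-86) = (-2 + (-18 - 4))*(-1/86) = (-2 - 22)*(-1/86) = -24*(-1/86) = 12/43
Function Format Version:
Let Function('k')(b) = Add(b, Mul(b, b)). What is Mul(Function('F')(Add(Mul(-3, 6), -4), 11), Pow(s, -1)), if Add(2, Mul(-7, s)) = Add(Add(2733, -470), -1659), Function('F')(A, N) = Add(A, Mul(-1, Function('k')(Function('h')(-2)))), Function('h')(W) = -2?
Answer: Rational(12, 43) ≈ 0.27907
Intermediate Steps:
Function('k')(b) = Add(b, Pow(b, 2))
Function('F')(A, N) = Add(-2, A) (Function('F')(A, N) = Add(A, Mul(-1, Mul(-2, Add(1, -2)))) = Add(A, Mul(-1, Mul(-2, -1))) = Add(A, Mul(-1, 2)) = Add(A, -2) = Add(-2, A))
s = -86 (s = Add(Rational(2, 7), Mul(Rational(-1, 7), Add(Add(2733, -470), -1659))) = Add(Rational(2, 7), Mul(Rational(-1, 7), Add(2263, -1659))) = Add(Rational(2, 7), Mul(Rational(-1, 7), 604)) = Add(Rational(2, 7), Rational(-604, 7)) = -86)
Mul(Function('F')(Add(Mul(-3, 6), -4), 11), Pow(s, -1)) = Mul(Add(-2, Add(Mul(-3, 6), -4)), Pow(-86, -1)) = Mul(Add(-2, Add(-18, -4)), Rational(-1, 86)) = Mul(Add(-2, -22), Rational(-1, 86)) = Mul(-24, Rational(-1, 86)) = Rational(12, 43)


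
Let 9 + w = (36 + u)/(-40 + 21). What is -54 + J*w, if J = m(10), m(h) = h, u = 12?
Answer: -3216/19 ≈ -169.26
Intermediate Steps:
J = 10
w = -219/19 (w = -9 + (36 + 12)/(-40 + 21) = -9 + 48/(-19) = -9 + 48*(-1/19) = -9 - 48/19 = -219/19 ≈ -11.526)
-54 + J*w = -54 + 10*(-219/19) = -54 - 2190/19 = -3216/19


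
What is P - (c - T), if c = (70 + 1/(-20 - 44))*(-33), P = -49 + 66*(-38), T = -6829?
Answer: -452897/64 ≈ -7076.5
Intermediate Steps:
P = -2557 (P = -49 - 2508 = -2557)
c = -147807/64 (c = (70 + 1/(-64))*(-33) = (70 - 1/64)*(-33) = (4479/64)*(-33) = -147807/64 ≈ -2309.5)
P - (c - T) = -2557 - (-147807/64 - 1*(-6829)) = -2557 - (-147807/64 + 6829) = -2557 - 1*289249/64 = -2557 - 289249/64 = -452897/64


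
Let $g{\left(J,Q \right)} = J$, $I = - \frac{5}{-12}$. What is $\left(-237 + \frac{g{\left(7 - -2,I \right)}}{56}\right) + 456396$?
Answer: $\frac{25544913}{56} \approx 4.5616 \cdot 10^{5}$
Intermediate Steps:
$I = \frac{5}{12}$ ($I = \left(-5\right) \left(- \frac{1}{12}\right) = \frac{5}{12} \approx 0.41667$)
$\left(-237 + \frac{g{\left(7 - -2,I \right)}}{56}\right) + 456396 = \left(-237 + \frac{7 - -2}{56}\right) + 456396 = \left(-237 + \frac{7 + 2}{56}\right) + 456396 = \left(-237 + \frac{1}{56} \cdot 9\right) + 456396 = \left(-237 + \frac{9}{56}\right) + 456396 = - \frac{13263}{56} + 456396 = \frac{25544913}{56}$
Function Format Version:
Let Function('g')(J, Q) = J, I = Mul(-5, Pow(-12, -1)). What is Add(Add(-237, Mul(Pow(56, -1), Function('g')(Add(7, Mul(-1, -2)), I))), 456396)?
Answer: Rational(25544913, 56) ≈ 4.5616e+5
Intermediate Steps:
I = Rational(5, 12) (I = Mul(-5, Rational(-1, 12)) = Rational(5, 12) ≈ 0.41667)
Add(Add(-237, Mul(Pow(56, -1), Function('g')(Add(7, Mul(-1, -2)), I))), 456396) = Add(Add(-237, Mul(Pow(56, -1), Add(7, Mul(-1, -2)))), 456396) = Add(Add(-237, Mul(Rational(1, 56), Add(7, 2))), 456396) = Add(Add(-237, Mul(Rational(1, 56), 9)), 456396) = Add(Add(-237, Rational(9, 56)), 456396) = Add(Rational(-13263, 56), 456396) = Rational(25544913, 56)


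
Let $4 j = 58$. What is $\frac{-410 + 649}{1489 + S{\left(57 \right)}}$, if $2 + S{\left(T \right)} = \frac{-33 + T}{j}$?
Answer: $\frac{6931}{43171} \approx 0.16055$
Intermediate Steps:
$j = \frac{29}{2}$ ($j = \frac{1}{4} \cdot 58 = \frac{29}{2} \approx 14.5$)
$S{\left(T \right)} = - \frac{124}{29} + \frac{2 T}{29}$ ($S{\left(T \right)} = -2 + \frac{-33 + T}{\frac{29}{2}} = -2 + \left(-33 + T\right) \frac{2}{29} = -2 + \left(- \frac{66}{29} + \frac{2 T}{29}\right) = - \frac{124}{29} + \frac{2 T}{29}$)
$\frac{-410 + 649}{1489 + S{\left(57 \right)}} = \frac{-410 + 649}{1489 + \left(- \frac{124}{29} + \frac{2}{29} \cdot 57\right)} = \frac{239}{1489 + \left(- \frac{124}{29} + \frac{114}{29}\right)} = \frac{239}{1489 - \frac{10}{29}} = \frac{239}{\frac{43171}{29}} = 239 \cdot \frac{29}{43171} = \frac{6931}{43171}$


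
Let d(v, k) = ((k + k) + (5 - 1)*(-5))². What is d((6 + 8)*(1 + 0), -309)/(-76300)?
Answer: -101761/19075 ≈ -5.3348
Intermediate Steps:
d(v, k) = (-20 + 2*k)² (d(v, k) = (2*k + 4*(-5))² = (2*k - 20)² = (-20 + 2*k)²)
d((6 + 8)*(1 + 0), -309)/(-76300) = (4*(-10 - 309)²)/(-76300) = (4*(-319)²)*(-1/76300) = (4*101761)*(-1/76300) = 407044*(-1/76300) = -101761/19075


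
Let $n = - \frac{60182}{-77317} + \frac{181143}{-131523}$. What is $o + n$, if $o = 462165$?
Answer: $\frac{1566577686783790}{3389654597} \approx 4.6216 \cdot 10^{5}$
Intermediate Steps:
$n = - \frac{2030038715}{3389654597}$ ($n = \left(-60182\right) \left(- \frac{1}{77317}\right) + 181143 \left(- \frac{1}{131523}\right) = \frac{60182}{77317} - \frac{60381}{43841} = - \frac{2030038715}{3389654597} \approx -0.59889$)
$o + n = 462165 - \frac{2030038715}{3389654597} = \frac{1566577686783790}{3389654597}$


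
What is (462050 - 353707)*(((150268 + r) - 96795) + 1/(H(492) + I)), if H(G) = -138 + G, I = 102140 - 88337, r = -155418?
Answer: -156364449041852/14157 ≈ -1.1045e+10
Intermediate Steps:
I = 13803
(462050 - 353707)*(((150268 + r) - 96795) + 1/(H(492) + I)) = (462050 - 353707)*(((150268 - 155418) - 96795) + 1/((-138 + 492) + 13803)) = 108343*((-5150 - 96795) + 1/(354 + 13803)) = 108343*(-101945 + 1/14157) = 108343*(-1443235364/14157) = -156364449041852/14157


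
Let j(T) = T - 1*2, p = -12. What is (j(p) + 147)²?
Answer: 17689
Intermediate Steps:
j(T) = -2 + T (j(T) = T - 2 = -2 + T)
(j(p) + 147)² = ((-2 - 12) + 147)² = (-14 + 147)² = 133² = 17689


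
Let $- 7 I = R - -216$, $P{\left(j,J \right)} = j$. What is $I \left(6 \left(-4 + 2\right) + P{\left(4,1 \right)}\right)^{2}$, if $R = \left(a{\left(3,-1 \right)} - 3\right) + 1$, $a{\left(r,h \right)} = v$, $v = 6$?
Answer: $- \frac{14080}{7} \approx -2011.4$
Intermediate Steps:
$a{\left(r,h \right)} = 6$
$R = 4$ ($R = \left(6 - 3\right) + 1 = 3 + 1 = 4$)
$I = - \frac{220}{7}$ ($I = - \frac{4 - -216}{7} = - \frac{4 + 216}{7} = \left(- \frac{1}{7}\right) 220 = - \frac{220}{7} \approx -31.429$)
$I \left(6 \left(-4 + 2\right) + P{\left(4,1 \right)}\right)^{2} = - \frac{220 \left(6 \left(-4 + 2\right) + 4\right)^{2}}{7} = - \frac{220 \left(6 \left(-2\right) + 4\right)^{2}}{7} = - \frac{220 \left(-12 + 4\right)^{2}}{7} = - \frac{220 \left(-8\right)^{2}}{7} = \left(- \frac{220}{7}\right) 64 = - \frac{14080}{7}$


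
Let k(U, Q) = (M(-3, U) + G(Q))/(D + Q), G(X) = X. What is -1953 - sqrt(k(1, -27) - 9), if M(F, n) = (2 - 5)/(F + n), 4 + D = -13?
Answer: -1953 - I*sqrt(16302)/44 ≈ -1953.0 - 2.9018*I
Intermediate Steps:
D = -17 (D = -4 - 13 = -17)
M(F, n) = -3/(F + n)
k(U, Q) = (Q - 3/(-3 + U))/(-17 + Q) (k(U, Q) = (-3/(-3 + U) + Q)/(-17 + Q) = (Q - 3/(-3 + U))/(-17 + Q))
-1953 - sqrt(k(1, -27) - 9) = -1953 - sqrt((-3 - 27*(-3 + 1))/((-17 - 27)*(-3 + 1)) - 9) = -1953 - sqrt((-3 - 27*(-2))/(-44*(-2)) - 9) = -1953 - sqrt(-1/44*(-1/2)*(-3 + 54) - 9) = -1953 - sqrt(-1/44*(-1/2)*51 - 9) = -1953 - sqrt(51/88 - 9) = -1953 - sqrt(-741/88) = -1953 - I*sqrt(16302)/44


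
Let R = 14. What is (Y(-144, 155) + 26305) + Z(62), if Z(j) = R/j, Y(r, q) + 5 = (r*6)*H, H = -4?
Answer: 922443/31 ≈ 29756.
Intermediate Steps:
Y(r, q) = -5 - 24*r (Y(r, q) = -5 + (r*6)*(-4) = -5 + (6*r)*(-4) = -5 - 24*r)
Z(j) = 14/j
(Y(-144, 155) + 26305) + Z(62) = ((-5 - 24*(-144)) + 26305) + 14/62 = ((-5 + 3456) + 26305) + 14*(1/62) = (3451 + 26305) + 7/31 = 29756 + 7/31 = 922443/31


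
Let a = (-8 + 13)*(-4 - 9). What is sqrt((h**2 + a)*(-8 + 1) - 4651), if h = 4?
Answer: 2*I*sqrt(1077) ≈ 65.635*I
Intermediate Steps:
a = -65 (a = 5*(-13) = -65)
sqrt((h**2 + a)*(-8 + 1) - 4651) = sqrt((4**2 - 65)*(-8 + 1) - 4651) = sqrt((16 - 65)*(-7) - 4651) = sqrt(-49*(-7) - 4651) = sqrt(343 - 4651) = sqrt(-4308) = 2*I*sqrt(1077)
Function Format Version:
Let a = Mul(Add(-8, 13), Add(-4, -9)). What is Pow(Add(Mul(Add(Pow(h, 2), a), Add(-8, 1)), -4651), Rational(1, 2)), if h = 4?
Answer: Mul(2, I, Pow(1077, Rational(1, 2))) ≈ Mul(65.635, I)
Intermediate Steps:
a = -65 (a = Mul(5, -13) = -65)
Pow(Add(Mul(Add(Pow(h, 2), a), Add(-8, 1)), -4651), Rational(1, 2)) = Pow(Add(Mul(Add(Pow(4, 2), -65), Add(-8, 1)), -4651), Rational(1, 2)) = Pow(Add(Mul(Add(16, -65), -7), -4651), Rational(1, 2)) = Pow(Add(Mul(-49, -7), -4651), Rational(1, 2)) = Pow(Add(343, -4651), Rational(1, 2)) = Pow(-4308, Rational(1, 2)) = Mul(2, I, Pow(1077, Rational(1, 2)))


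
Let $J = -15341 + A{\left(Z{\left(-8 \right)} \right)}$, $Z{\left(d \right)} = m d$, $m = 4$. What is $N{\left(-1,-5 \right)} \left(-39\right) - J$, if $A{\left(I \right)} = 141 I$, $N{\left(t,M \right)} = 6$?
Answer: $19619$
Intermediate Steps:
$Z{\left(d \right)} = 4 d$
$J = -19853$ ($J = -15341 + 141 \cdot 4 \left(-8\right) = -15341 + 141 \left(-32\right) = -15341 - 4512 = -19853$)
$N{\left(-1,-5 \right)} \left(-39\right) - J = 6 \left(-39\right) - -19853 = -234 + 19853 = 19619$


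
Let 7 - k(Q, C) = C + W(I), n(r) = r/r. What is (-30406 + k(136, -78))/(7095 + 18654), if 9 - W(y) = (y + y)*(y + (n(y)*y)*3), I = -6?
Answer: -3338/2861 ≈ -1.1667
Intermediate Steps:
n(r) = 1
W(y) = 9 - 8*y**2 (W(y) = 9 - (y + y)*(y + (1*y)*3) = 9 - 2*y*(y + y*3) = 9 - 2*y*(y + 3*y) = 9 - 2*y*4*y = 9 - 8*y**2)
k(Q, C) = 286 - C (k(Q, C) = 7 - (C + (9 - 8*(-6)**2)) = 7 - (C + (9 - 8*36)) = 7 - (C + (9 - 288)) = 7 - (C - 279) = 7 - (-279 + C) = 7 + (279 - C) = 286 - C)
(-30406 + k(136, -78))/(7095 + 18654) = (-30406 + (286 - 1*(-78)))/(7095 + 18654) = (-30406 + (286 + 78))/25749 = (-30406 + 364)*(1/25749) = -30042*1/25749 = -3338/2861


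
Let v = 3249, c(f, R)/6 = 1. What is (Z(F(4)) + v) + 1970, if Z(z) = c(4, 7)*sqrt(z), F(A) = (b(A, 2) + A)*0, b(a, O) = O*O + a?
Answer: 5219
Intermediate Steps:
c(f, R) = 6 (c(f, R) = 6*1 = 6)
b(a, O) = a + O**2 (b(a, O) = O**2 + a = a + O**2)
F(A) = 0 (F(A) = ((A + 2**2) + A)*0 = ((A + 4) + A)*0 = ((4 + A) + A)*0 = (4 + 2*A)*0 = 0)
Z(z) = 6*sqrt(z)
(Z(F(4)) + v) + 1970 = (6*sqrt(0) + 3249) + 1970 = (6*0 + 3249) + 1970 = (0 + 3249) + 1970 = 3249 + 1970 = 5219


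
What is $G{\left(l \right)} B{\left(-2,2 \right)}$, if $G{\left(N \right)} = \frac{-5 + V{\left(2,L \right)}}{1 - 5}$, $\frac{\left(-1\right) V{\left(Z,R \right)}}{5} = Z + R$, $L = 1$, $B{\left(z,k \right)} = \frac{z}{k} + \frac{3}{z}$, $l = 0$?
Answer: $- \frac{25}{2} \approx -12.5$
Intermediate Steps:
$B{\left(z,k \right)} = \frac{3}{z} + \frac{z}{k}$
$V{\left(Z,R \right)} = - 5 R - 5 Z$ ($V{\left(Z,R \right)} = - 5 \left(Z + R\right) = - 5 \left(R + Z\right) = - 5 R - 5 Z$)
$G{\left(N \right)} = 5$ ($G{\left(N \right)} = \frac{-5 - 15}{1 - 5} = \frac{-5 - 15}{-4} = \left(-5 - 15\right) \left(- \frac{1}{4}\right) = \left(-20\right) \left(- \frac{1}{4}\right) = 5$)
$G{\left(l \right)} B{\left(-2,2 \right)} = 5 \left(\frac{3}{-2} - \frac{2}{2}\right) = 5 \left(3 \left(- \frac{1}{2}\right) - 1\right) = 5 \left(- \frac{3}{2} - 1\right) = 5 \left(- \frac{5}{2}\right) = - \frac{25}{2}$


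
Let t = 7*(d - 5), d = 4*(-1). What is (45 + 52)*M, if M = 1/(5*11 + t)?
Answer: -97/8 ≈ -12.125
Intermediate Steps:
d = -4
t = -63 (t = 7*(-4 - 5) = 7*(-9) = -63)
M = -⅛ (M = 1/(5*11 - 63) = 1/(55 - 63) = 1/(-8) = -⅛ ≈ -0.12500)
(45 + 52)*M = (45 + 52)*(-⅛) = 97*(-⅛) = -97/8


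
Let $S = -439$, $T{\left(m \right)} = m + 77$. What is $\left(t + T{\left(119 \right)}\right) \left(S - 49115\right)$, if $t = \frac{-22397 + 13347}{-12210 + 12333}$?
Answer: $- \frac{248728044}{41} \approx -6.0665 \cdot 10^{6}$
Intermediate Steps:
$T{\left(m \right)} = 77 + m$
$t = - \frac{9050}{123} \approx -73.577$
$\left(t + T{\left(119 \right)}\right) \left(S - 49115\right) = \left(- \frac{9050}{123} + \left(77 + 119\right)\right) \left(-439 - 49115\right) = \left(- \frac{9050}{123} + 196\right) \left(-49554\right) = \frac{15058}{123} \left(-49554\right) = - \frac{248728044}{41}$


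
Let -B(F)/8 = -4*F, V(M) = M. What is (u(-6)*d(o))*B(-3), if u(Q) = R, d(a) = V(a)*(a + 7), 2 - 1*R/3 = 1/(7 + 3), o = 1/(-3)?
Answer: 1216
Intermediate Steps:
B(F) = 32*F (B(F) = -(-32)*F = 32*F)
o = -⅓ ≈ -0.33333
R = 57/10 (R = 6 - 3/(7 + 3) = 6 - 3/10 = 57/10 ≈ 5.7000)
d(a) = a*(7 + a) (d(a) = a*(a + 7) = a*(7 + a))
u(Q) = 57/10
(u(-6)*d(o))*B(-3) = (57*(-(7 - ⅓)/3)/10)*(32*(-3)) = (57*(-⅓*20/3)/10)*(-96) = ((57/10)*(-20/9))*(-96) = -38/3*(-96) = 1216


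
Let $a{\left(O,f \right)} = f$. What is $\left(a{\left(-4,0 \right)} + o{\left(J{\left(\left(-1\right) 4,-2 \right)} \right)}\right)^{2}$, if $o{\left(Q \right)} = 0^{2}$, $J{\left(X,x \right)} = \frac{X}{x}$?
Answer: $0$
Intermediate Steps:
$o{\left(Q \right)} = 0$
$\left(a{\left(-4,0 \right)} + o{\left(J{\left(\left(-1\right) 4,-2 \right)} \right)}\right)^{2} = \left(0 + 0\right)^{2} = 0^{2} = 0$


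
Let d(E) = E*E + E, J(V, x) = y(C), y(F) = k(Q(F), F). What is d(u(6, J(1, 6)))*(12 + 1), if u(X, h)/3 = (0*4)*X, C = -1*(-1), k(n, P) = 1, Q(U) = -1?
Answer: 0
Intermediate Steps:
C = 1
y(F) = 1
J(V, x) = 1
u(X, h) = 0 (u(X, h) = 3*((0*4)*X) = 3*(0*X) = 3*0 = 0)
d(E) = E + E² (d(E) = E² + E = E + E²)
d(u(6, J(1, 6)))*(12 + 1) = (0*(1 + 0))*(12 + 1) = (0*1)*13 = 0*13 = 0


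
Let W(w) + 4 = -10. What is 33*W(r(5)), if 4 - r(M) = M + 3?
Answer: -462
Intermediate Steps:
r(M) = 1 - M (r(M) = 4 - (M + 3) = 4 - (3 + M) = 4 + (-3 - M) = 1 - M)
W(w) = -14 (W(w) = -4 - 10 = -14)
33*W(r(5)) = 33*(-14) = -462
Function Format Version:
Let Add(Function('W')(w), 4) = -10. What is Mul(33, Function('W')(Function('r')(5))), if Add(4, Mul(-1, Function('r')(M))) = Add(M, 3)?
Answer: -462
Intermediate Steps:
Function('r')(M) = Add(1, Mul(-1, M)) (Function('r')(M) = Add(4, Mul(-1, Add(M, 3))) = Add(4, Mul(-1, Add(3, M))) = Add(4, Add(-3, Mul(-1, M))) = Add(1, Mul(-1, M)))
Function('W')(w) = -14 (Function('W')(w) = Add(-4, -10) = -14)
Mul(33, Function('W')(Function('r')(5))) = Mul(33, -14) = -462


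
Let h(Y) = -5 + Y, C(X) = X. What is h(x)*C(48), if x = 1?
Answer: -192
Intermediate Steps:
h(x)*C(48) = (-5 + 1)*48 = -4*48 = -192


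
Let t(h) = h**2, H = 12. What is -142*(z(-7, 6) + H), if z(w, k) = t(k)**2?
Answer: -185736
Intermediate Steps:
z(w, k) = k**4 (z(w, k) = (k**2)**2 = k**4)
-142*(z(-7, 6) + H) = -142*(6**4 + 12) = -142*(1296 + 12) = -142*1308 = -185736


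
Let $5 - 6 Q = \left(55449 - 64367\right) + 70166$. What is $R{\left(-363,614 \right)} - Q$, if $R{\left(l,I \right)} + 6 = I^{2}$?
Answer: $\frac{2323183}{6} \approx 3.872 \cdot 10^{5}$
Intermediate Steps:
$R{\left(l,I \right)} = -6 + I^{2}$
$Q = - \frac{61243}{6}$ ($Q = \frac{5}{6} - \frac{\left(55449 - 64367\right) + 70166}{6} = \frac{5}{6} - \frac{-8918 + 70166}{6} = \frac{5}{6} - 10208 = - \frac{61243}{6} \approx -10207.0$)
$R{\left(-363,614 \right)} - Q = \left(-6 + 614^{2}\right) - - \frac{61243}{6} = \left(-6 + 376996\right) + \frac{61243}{6} = 376990 + \frac{61243}{6} = \frac{2323183}{6}$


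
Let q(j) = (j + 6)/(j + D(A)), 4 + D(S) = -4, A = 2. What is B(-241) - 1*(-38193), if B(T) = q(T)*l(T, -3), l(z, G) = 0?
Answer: 38193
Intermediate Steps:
D(S) = -8 (D(S) = -4 - 4 = -8)
q(j) = (6 + j)/(-8 + j) (q(j) = (j + 6)/(j - 8) = (6 + j)/(-8 + j))
B(T) = 0 (B(T) = ((6 + T)/(-8 + T))*0 = 0)
B(-241) - 1*(-38193) = 0 - 1*(-38193) = 0 + 38193 = 38193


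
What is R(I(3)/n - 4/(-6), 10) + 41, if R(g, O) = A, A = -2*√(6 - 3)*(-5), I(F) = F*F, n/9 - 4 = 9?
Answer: 41 + 10*√3 ≈ 58.320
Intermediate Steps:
n = 117 (n = 36 + 9*9 = 36 + 81 = 117)
I(F) = F²
A = 10*√3 (A = -2*√3*(-5) = 10*√3 ≈ 17.320)
R(g, O) = 10*√3
R(I(3)/n - 4/(-6), 10) + 41 = 10*√3 + 41 = 41 + 10*√3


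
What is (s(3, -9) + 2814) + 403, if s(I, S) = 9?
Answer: 3226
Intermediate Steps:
(s(3, -9) + 2814) + 403 = (9 + 2814) + 403 = 2823 + 403 = 3226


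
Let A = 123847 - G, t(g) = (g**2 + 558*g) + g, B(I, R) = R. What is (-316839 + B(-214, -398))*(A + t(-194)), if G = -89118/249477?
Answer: -1399184444173593/83159 ≈ -1.6825e+10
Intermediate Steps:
G = -29706/83159 (G = -89118*1/249477 = -29706/83159 ≈ -0.35722)
t(g) = g**2 + 559*g
A = 10299022379/83159 (A = 123847 - 1*(-29706/83159) = 123847 + 29706/83159 = 10299022379/83159 ≈ 1.2385e+5)
(-316839 + B(-214, -398))*(A + t(-194)) = (-316839 - 398)*(10299022379/83159 - 194*(559 - 194)) = -317237*(10299022379/83159 - 194*365) = -317237*(10299022379/83159 - 70810) = -317237*4410533589/83159 = -1399184444173593/83159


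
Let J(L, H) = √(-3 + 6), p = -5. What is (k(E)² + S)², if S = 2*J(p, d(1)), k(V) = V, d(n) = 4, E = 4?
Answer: 268 + 64*√3 ≈ 378.85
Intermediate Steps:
J(L, H) = √3
S = 2*√3 ≈ 3.4641
(k(E)² + S)² = (4² + 2*√3)² = (16 + 2*√3)²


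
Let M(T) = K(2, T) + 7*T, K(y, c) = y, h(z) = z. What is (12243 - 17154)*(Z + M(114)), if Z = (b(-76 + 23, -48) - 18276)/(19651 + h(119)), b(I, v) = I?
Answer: -25860787427/6590 ≈ -3.9242e+6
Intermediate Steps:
Z = -18329/19770 (Z = ((-76 + 23) - 18276)/(19651 + 119) = (-53 - 18276)/19770 = -18329*1/19770 = -18329/19770 ≈ -0.92711)
M(T) = 2 + 7*T
(12243 - 17154)*(Z + M(114)) = (12243 - 17154)*(-18329/19770 + (2 + 7*114)) = -4911*(-18329/19770 + (2 + 798)) = -4911*(-18329/19770 + 800) = -4911*15797671/19770 = -25860787427/6590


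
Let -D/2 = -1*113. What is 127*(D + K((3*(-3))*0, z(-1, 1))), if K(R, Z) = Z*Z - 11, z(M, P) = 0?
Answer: 27305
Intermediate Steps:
D = 226 (D = -(-2)*113 = -2*(-113) = 226)
K(R, Z) = -11 + Z² (K(R, Z) = Z² - 11 = -11 + Z²)
127*(D + K((3*(-3))*0, z(-1, 1))) = 127*(226 + (-11 + 0²)) = 127*(226 + (-11 + 0)) = 127*(226 - 11) = 127*215 = 27305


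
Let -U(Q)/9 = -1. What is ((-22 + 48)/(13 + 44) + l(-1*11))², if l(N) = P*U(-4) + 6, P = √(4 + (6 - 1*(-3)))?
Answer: 3556621/3249 + 2208*√13/19 ≈ 1513.7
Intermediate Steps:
U(Q) = 9 (U(Q) = -9*(-1) = 9)
P = √13 (P = √(4 + (6 + 3)) = √(4 + 9) = √13 ≈ 3.6056)
l(N) = 6 + 9*√13 (l(N) = √13*9 + 6 = 9*√13 + 6 = 6 + 9*√13)
((-22 + 48)/(13 + 44) + l(-1*11))² = ((-22 + 48)/(13 + 44) + (6 + 9*√13))² = (26/57 + (6 + 9*√13))² = (368/57 + 9*√13)²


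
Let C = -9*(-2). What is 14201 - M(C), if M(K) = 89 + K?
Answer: 14094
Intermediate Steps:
C = 18
14201 - M(C) = 14201 - (89 + 18) = 14201 - 1*107 = 14201 - 107 = 14094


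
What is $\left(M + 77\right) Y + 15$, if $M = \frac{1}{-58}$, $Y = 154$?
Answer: $\frac{344240}{29} \approx 11870.0$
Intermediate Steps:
$M = - \frac{1}{58} \approx -0.017241$
$\left(M + 77\right) Y + 15 = \left(- \frac{1}{58} + 77\right) 154 + 15 = \frac{4465}{58} \cdot 154 + 15 = \frac{343805}{29} + 15 = \frac{344240}{29}$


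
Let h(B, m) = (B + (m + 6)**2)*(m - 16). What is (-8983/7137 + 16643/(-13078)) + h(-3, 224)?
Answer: 78996519047567/7179822 ≈ 1.1003e+7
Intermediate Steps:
h(B, m) = (-16 + m)*(B + (6 + m)**2) (h(B, m) = (B + (6 + m)**2)*(-16 + m) = (-16 + m)*(B + (6 + m)**2))
(-8983/7137 + 16643/(-13078)) + h(-3, 224) = (-8983/7137 + 16643/(-13078)) + (-16*(-3) - 16*(6 + 224)**2 - 3*224 + 224*(6 + 224)**2) = (-8983*1/7137 + 16643*(-1/13078)) + (48 - 16*230**2 - 672 + 224*230**2) = (-691/549 - 16643/13078) + (48 - 16*52900 - 672 + 224*52900) = -18173905/7179822 + (48 - 846400 - 672 + 11849600) = -18173905/7179822 + 11002576 = 78996519047567/7179822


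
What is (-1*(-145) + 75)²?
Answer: 48400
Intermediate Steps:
(-1*(-145) + 75)² = (145 + 75)² = 220² = 48400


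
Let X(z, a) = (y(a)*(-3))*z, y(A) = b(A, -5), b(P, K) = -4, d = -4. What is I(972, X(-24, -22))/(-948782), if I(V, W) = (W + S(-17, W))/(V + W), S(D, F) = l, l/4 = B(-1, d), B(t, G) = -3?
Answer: 25/54080574 ≈ 4.6227e-7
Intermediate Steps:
y(A) = -4
X(z, a) = 12*z (X(z, a) = (-4*(-3))*z = 12*z)
l = -12 (l = 4*(-3) = -12)
S(D, F) = -12
I(V, W) = (-12 + W)/(V + W) (I(V, W) = (W - 12)/(V + W) = (-12 + W)/(V + W))
I(972, X(-24, -22))/(-948782) = ((-12 + 12*(-24))/(972 + 12*(-24)))/(-948782) = ((-12 - 288)/(972 - 288))*(-1/948782) = (-300/684)*(-1/948782) = ((1/684)*(-300))*(-1/948782) = -25/57*(-1/948782) = 25/54080574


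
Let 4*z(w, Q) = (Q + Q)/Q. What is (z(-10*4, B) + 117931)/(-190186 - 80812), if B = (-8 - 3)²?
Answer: -235863/541996 ≈ -0.43517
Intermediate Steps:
B = 121 (B = (-11)² = 121)
z(w, Q) = ½ (z(w, Q) = ((Q + Q)/Q)/4 = ((2*Q)/Q)/4 = (¼)*2 = ½)
(z(-10*4, B) + 117931)/(-190186 - 80812) = (½ + 117931)/(-190186 - 80812) = (235863/2)/(-270998) = (235863/2)*(-1/270998) = -235863/541996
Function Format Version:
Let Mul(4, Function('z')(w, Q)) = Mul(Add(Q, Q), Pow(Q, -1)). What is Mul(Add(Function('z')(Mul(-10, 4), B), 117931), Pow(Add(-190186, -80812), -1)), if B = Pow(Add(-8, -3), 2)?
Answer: Rational(-235863, 541996) ≈ -0.43517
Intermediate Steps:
B = 121 (B = Pow(-11, 2) = 121)
Function('z')(w, Q) = Rational(1, 2) (Function('z')(w, Q) = Mul(Rational(1, 4), Mul(Add(Q, Q), Pow(Q, -1))) = Mul(Rational(1, 4), Mul(Mul(2, Q), Pow(Q, -1))) = Mul(Rational(1, 4), 2) = Rational(1, 2))
Mul(Add(Function('z')(Mul(-10, 4), B), 117931), Pow(Add(-190186, -80812), -1)) = Mul(Add(Rational(1, 2), 117931), Pow(Add(-190186, -80812), -1)) = Mul(Rational(235863, 2), Pow(-270998, -1)) = Mul(Rational(235863, 2), Rational(-1, 270998)) = Rational(-235863, 541996)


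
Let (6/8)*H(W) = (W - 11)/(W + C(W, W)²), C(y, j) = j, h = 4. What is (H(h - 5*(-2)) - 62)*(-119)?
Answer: 110636/15 ≈ 7375.7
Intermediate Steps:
H(W) = 4*(-11 + W)/(3*(W + W²)) (H(W) = 4*((W - 11)/(W + W²))/3 = 4*((-11 + W)/(W + W²))/3 = 4*(-11 + W)/(3*(W + W²)))
(H(h - 5*(-2)) - 62)*(-119) = (4*(-11 + (4 - 5*(-2)))/(3*(4 - 5*(-2))*(1 + (4 - 5*(-2)))) - 62)*(-119) = (4*(-11 + (4 + 10))/(3*(4 + 10)*(1 + (4 + 10))) - 62)*(-119) = ((4/3)*(-11 + 14)/(14*(1 + 14)) - 62)*(-119) = ((4/3)*(1/14)*3/15 - 62)*(-119) = ((4/3)*(1/14)*(1/15)*3 - 62)*(-119) = (2/105 - 62)*(-119) = -6508/105*(-119) = 110636/15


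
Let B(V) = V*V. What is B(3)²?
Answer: 81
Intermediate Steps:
B(V) = V²
B(3)² = (3²)² = 9² = 81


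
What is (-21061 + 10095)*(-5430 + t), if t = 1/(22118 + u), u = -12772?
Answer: 278255555257/4673 ≈ 5.9545e+7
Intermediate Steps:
t = 1/9346 (t = 1/(22118 - 12772) = 1/9346 ≈ 0.00010700)
(-21061 + 10095)*(-5430 + t) = (-21061 + 10095)*(-5430 + 1/9346) = -10966*(-50748779/9346) = 278255555257/4673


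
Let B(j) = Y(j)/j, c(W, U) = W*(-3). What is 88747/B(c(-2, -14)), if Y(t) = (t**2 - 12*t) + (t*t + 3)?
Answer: 177494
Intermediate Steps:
c(W, U) = -3*W
Y(t) = 3 - 12*t + 2*t**2 (Y(t) = (t**2 - 12*t) + (t**2 + 3) = (t**2 - 12*t) + (3 + t**2) = 3 - 12*t + 2*t**2)
B(j) = (3 - 12*j + 2*j**2)/j
88747/B(c(-2, -14)) = 88747/(-12 + 2*(-3*(-2)) + 3/((-3*(-2)))) = 88747/(-12 + 2*6 + 3/6) = 88747/(-12 + 12 + 3*(1/6)) = 88747/(-12 + 12 + 1/2) = 88747/(1/2) = 88747*2 = 177494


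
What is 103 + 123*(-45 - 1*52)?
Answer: -11828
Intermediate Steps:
103 + 123*(-45 - 1*52) = 103 + 123*(-45 - 52) = 103 + 123*(-97) = 103 - 11931 = -11828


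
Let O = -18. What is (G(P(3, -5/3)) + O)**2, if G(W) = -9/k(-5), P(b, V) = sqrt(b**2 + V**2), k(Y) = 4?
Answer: 6561/16 ≈ 410.06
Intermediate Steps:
P(b, V) = sqrt(V**2 + b**2)
G(W) = -9/4
(G(P(3, -5/3)) + O)**2 = (-9/4 - 18)**2 = (-81/4)**2 = 6561/16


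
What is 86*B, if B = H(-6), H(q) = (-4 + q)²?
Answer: 8600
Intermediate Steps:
B = 100 (B = (-4 - 6)² = (-10)² = 100)
86*B = 86*100 = 8600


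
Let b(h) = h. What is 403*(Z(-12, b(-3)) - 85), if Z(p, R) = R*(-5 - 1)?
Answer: -27001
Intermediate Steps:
Z(p, R) = -6*R (Z(p, R) = R*(-6) = -6*R)
403*(Z(-12, b(-3)) - 85) = 403*(-6*(-3) - 85) = 403*(18 - 85) = 403*(-67) = -27001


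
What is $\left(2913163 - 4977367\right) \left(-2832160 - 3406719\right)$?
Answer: $12878318987316$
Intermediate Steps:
$\left(2913163 - 4977367\right) \left(-2832160 - 3406719\right) = \left(-2064204\right) \left(-6238879\right) = 12878318987316$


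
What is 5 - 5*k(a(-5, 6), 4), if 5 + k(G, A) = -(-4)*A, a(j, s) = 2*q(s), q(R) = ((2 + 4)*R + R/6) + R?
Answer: -50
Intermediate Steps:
q(R) = 43*R/6 (q(R) = (6*R + R*(1/6)) + R = (6*R + R/6) + R = 37*R/6 + R = 43*R/6)
a(j, s) = 43*s/3 (a(j, s) = 2*(43*s/6) = 43*s/3)
k(G, A) = -5 + 4*A (k(G, A) = -5 - (-4)*A = -5 + 4*A)
5 - 5*k(a(-5, 6), 4) = 5 - 5*(-5 + 4*4) = 5 - 5*(-5 + 16) = 5 - 5*11 = 5 - 55 = -50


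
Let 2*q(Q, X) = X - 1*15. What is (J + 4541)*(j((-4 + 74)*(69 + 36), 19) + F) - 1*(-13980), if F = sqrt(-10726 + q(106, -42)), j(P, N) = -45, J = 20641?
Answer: -1119210 + 12591*I*sqrt(43018) ≈ -1.1192e+6 + 2.6115e+6*I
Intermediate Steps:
q(Q, X) = -15/2 + X/2 (q(Q, X) = (X - 1*15)/2 = (X - 15)/2 = (-15 + X)/2 = -15/2 + X/2)
F = I*sqrt(43018)/2 (F = sqrt(-10726 + (-15/2 + (1/2)*(-42))) = sqrt(-10726 + (-15/2 - 21)) = sqrt(-10726 - 57/2) = sqrt(-21509/2) = I*sqrt(43018)/2 ≈ 103.7*I)
(J + 4541)*(j((-4 + 74)*(69 + 36), 19) + F) - 1*(-13980) = (20641 + 4541)*(-45 + I*sqrt(43018)/2) - 1*(-13980) = 25182*(-45 + I*sqrt(43018)/2) + 13980 = (-1133190 + 12591*I*sqrt(43018)) + 13980 = -1119210 + 12591*I*sqrt(43018)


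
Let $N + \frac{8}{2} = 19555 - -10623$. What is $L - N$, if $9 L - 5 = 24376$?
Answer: $-27465$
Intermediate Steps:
$N = 30174$ ($N = -4 + \left(19555 - -10623\right) = -4 + \left(19555 + 10623\right) = -4 + 30178 = 30174$)
$L = 2709$ ($L = \frac{5}{9} + \frac{1}{9} \cdot 24376 = \frac{5}{9} + \frac{24376}{9} = 2709$)
$L - N = 2709 - 30174 = -27465$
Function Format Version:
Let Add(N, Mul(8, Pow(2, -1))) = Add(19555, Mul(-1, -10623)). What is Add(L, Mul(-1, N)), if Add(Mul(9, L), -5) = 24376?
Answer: -27465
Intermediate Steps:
N = 30174 (N = Add(-4, Add(19555, Mul(-1, -10623))) = Add(-4, Add(19555, 10623)) = Add(-4, 30178) = 30174)
L = 2709 (L = Add(Rational(5, 9), Mul(Rational(1, 9), 24376)) = Add(Rational(5, 9), Rational(24376, 9)) = 2709)
Add(L, Mul(-1, N)) = Add(2709, Mul(-1, 30174)) = Add(2709, -30174) = -27465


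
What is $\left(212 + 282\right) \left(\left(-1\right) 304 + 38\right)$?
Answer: $-131404$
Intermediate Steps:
$\left(212 + 282\right) \left(\left(-1\right) 304 + 38\right) = 494 \left(-304 + 38\right) = 494 \left(-266\right) = -131404$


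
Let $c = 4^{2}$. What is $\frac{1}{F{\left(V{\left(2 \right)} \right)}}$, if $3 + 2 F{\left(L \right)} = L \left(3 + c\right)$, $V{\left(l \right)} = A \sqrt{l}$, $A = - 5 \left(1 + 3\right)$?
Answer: $\frac{6}{288791} - \frac{760 \sqrt{2}}{288791} \approx -0.003701$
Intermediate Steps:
$A = -20$ ($A = \left(-5\right) 4 = -20$)
$c = 16$
$V{\left(l \right)} = - 20 \sqrt{l}$
$F{\left(L \right)} = - \frac{3}{2} + \frac{19 L}{2}$ ($F{\left(L \right)} = - \frac{3}{2} + \frac{L \left(3 + 16\right)}{2} = - \frac{3}{2} + \frac{L 19}{2} = - \frac{3}{2} + \frac{19 L}{2}$)
$\frac{1}{F{\left(V{\left(2 \right)} \right)}} = \frac{1}{- \frac{3}{2} + \frac{19 \left(- 20 \sqrt{2}\right)}{2}} = \frac{1}{- \frac{3}{2} - 190 \sqrt{2}}$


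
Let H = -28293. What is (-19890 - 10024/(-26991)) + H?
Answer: -1300497329/26991 ≈ -48183.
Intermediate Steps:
(-19890 - 10024/(-26991)) + H = (-19890 - 10024/(-26991)) - 28293 = (-19890 - 10024*(-1/26991)) - 28293 = (-19890 + 10024/26991) - 28293 = -536840966/26991 - 28293 = -1300497329/26991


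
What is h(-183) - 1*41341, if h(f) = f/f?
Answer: -41340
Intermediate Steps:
h(f) = 1
h(-183) - 1*41341 = 1 - 1*41341 = 1 - 41341 = -41340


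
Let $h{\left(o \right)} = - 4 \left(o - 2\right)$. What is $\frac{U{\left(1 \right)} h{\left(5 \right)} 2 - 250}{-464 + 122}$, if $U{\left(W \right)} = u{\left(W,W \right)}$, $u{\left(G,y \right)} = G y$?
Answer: $\frac{137}{171} \approx 0.80117$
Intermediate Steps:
$U{\left(W \right)} = W^{2}$ ($U{\left(W \right)} = W W = W^{2}$)
$h{\left(o \right)} = 8 - 4 o$ ($h{\left(o \right)} = - 4 \left(-2 + o\right) = 8 - 4 o$)
$\frac{U{\left(1 \right)} h{\left(5 \right)} 2 - 250}{-464 + 122} = \frac{1^{2} \left(8 - 20\right) 2 - 250}{-464 + 122} = \frac{1 \left(8 - 20\right) 2 - 250}{-342} = \left(1 \left(-12\right) 2 - 250\right) \left(- \frac{1}{342}\right) = \left(\left(-12\right) 2 - 250\right) \left(- \frac{1}{342}\right) = \left(-24 - 250\right) \left(- \frac{1}{342}\right) = \left(-274\right) \left(- \frac{1}{342}\right) = \frac{137}{171}$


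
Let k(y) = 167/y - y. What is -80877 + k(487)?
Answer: -39624101/487 ≈ -81364.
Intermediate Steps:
k(y) = -y + 167/y
-80877 + k(487) = -80877 + (-1*487 + 167/487) = -80877 + (-487 + 167*(1/487)) = -80877 + (-487 + 167/487) = -80877 - 237002/487 = -39624101/487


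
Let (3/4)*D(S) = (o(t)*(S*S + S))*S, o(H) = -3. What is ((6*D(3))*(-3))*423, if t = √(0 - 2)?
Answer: 1096416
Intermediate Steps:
t = I*√2 (t = √(-2) = I*√2 ≈ 1.4142*I)
D(S) = 4*S*(-3*S - 3*S²)/3 (D(S) = 4*((-3*(S*S + S))*S)/3 = 4*((-3*(S² + S))*S)/3 = 4*((-3*(S + S²))*S)/3 = 4*((-3*S - 3*S²)*S)/3 = 4*(S*(-3*S - 3*S²))/3 = 4*S*(-3*S - 3*S²)/3)
((6*D(3))*(-3))*423 = ((6*(4*3²*(-1 - 1*3)))*(-3))*423 = ((6*(4*9*(-1 - 3)))*(-3))*423 = ((6*(4*9*(-4)))*(-3))*423 = ((6*(-144))*(-3))*423 = -864*(-3)*423 = 2592*423 = 1096416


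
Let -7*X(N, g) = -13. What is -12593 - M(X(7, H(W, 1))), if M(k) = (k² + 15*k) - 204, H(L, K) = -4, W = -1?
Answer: -608595/49 ≈ -12420.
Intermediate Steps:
X(N, g) = 13/7 (X(N, g) = -⅐*(-13) = 13/7)
M(k) = -204 + k² + 15*k
-12593 - M(X(7, H(W, 1))) = -12593 - (-204 + (13/7)² + 15*(13/7)) = -12593 - (-204 + 169/49 + 195/7) = -12593 - 1*(-8462/49) = -12593 + 8462/49 = -608595/49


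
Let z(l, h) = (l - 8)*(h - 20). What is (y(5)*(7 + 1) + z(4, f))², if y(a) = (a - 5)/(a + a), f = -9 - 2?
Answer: 15376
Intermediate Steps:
f = -11
y(a) = (-5 + a)/(2*a) (y(a) = (-5 + a)/((2*a)) = (-5 + a)*(1/(2*a)) = (-5 + a)/(2*a))
z(l, h) = (-20 + h)*(-8 + l) (z(l, h) = (-8 + l)*(-20 + h) = (-20 + h)*(-8 + l))
(y(5)*(7 + 1) + z(4, f))² = (((½)*(-5 + 5)/5)*(7 + 1) + (160 - 20*4 - 8*(-11) - 11*4))² = (((½)*(⅕)*0)*8 + (160 - 80 + 88 - 44))² = (0*8 + 124)² = (0 + 124)² = 124² = 15376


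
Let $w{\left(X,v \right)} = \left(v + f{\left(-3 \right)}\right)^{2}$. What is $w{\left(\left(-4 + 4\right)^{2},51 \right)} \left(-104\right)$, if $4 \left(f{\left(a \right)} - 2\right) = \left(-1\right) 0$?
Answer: $-292136$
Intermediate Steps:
$f{\left(a \right)} = 2$ ($f{\left(a \right)} = 2 + \frac{\left(-1\right) 0}{4} = 2 + \frac{1}{4} \cdot 0 = 2 + 0 = 2$)
$w{\left(X,v \right)} = \left(2 + v\right)^{2}$ ($w{\left(X,v \right)} = \left(v + 2\right)^{2} = \left(2 + v\right)^{2}$)
$w{\left(\left(-4 + 4\right)^{2},51 \right)} \left(-104\right) = \left(2 + 51\right)^{2} \left(-104\right) = 53^{2} \left(-104\right) = 2809 \left(-104\right) = -292136$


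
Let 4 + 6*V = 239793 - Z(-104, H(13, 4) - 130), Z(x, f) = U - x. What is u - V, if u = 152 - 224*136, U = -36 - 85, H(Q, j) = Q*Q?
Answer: -210839/3 ≈ -70280.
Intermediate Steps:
H(Q, j) = Q²
U = -121
u = -30312 (u = 152 - 30464 = -30312)
Z(x, f) = -121 - x
V = 119903/3 (V = -⅔ + (239793 - (-121 - 1*(-104)))/6 = -⅔ + (239793 - (-121 + 104))/6 = -⅔ + (239793 - 1*(-17))/6 = -⅔ + (239793 + 17)/6 = -⅔ + (⅙)*239810 = -⅔ + 119905/3 = 119903/3 ≈ 39968.)
u - V = -30312 - 1*119903/3 = -30312 - 119903/3 = -210839/3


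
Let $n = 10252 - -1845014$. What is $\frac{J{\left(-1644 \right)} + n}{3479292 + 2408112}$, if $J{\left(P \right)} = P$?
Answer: $\frac{102979}{327078} \approx 0.31485$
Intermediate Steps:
$n = 1855266$ ($n = 10252 + 1845014 = 1855266$)
$\frac{J{\left(-1644 \right)} + n}{3479292 + 2408112} = \frac{-1644 + 1855266}{3479292 + 2408112} = \frac{1853622}{5887404} = 1853622 \cdot \frac{1}{5887404} = \frac{102979}{327078}$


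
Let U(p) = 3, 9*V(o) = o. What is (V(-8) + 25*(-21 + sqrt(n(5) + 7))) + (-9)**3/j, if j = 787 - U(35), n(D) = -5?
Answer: -3717233/7056 + 25*sqrt(2) ≈ -491.46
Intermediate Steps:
V(o) = o/9
j = 784 (j = 787 - 1*3 = 787 - 3 = 784)
(V(-8) + 25*(-21 + sqrt(n(5) + 7))) + (-9)**3/j = ((1/9)*(-8) + 25*(-21 + sqrt(-5 + 7))) + (-9)**3/784 = (-8/9 + 25*(-21 + sqrt(2))) - 729*1/784 = (-8/9 + (-525 + 25*sqrt(2))) - 729/784 = (-4733/9 + 25*sqrt(2)) - 729/784 = -3717233/7056 + 25*sqrt(2)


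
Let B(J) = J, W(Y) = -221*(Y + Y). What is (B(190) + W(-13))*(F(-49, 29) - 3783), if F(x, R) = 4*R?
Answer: -21767312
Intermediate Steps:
W(Y) = -442*Y
(B(190) + W(-13))*(F(-49, 29) - 3783) = (190 - 442*(-13))*(4*29 - 3783) = (190 + 5746)*(116 - 3783) = 5936*(-3667) = -21767312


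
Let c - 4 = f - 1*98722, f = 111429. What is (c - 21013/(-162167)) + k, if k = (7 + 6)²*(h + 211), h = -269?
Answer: 471764816/162167 ≈ 2909.1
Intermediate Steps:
c = 12711 (c = 4 + (111429 - 1*98722) = 4 + (111429 - 98722) = 4 + 12707 = 12711)
k = -9802 (k = (7 + 6)²*(-269 + 211) = 13²*(-58) = 169*(-58) = -9802)
(c - 21013/(-162167)) + k = (12711 - 21013/(-162167)) - 9802 = (12711 - 21013*(-1)/162167) - 9802 = (12711 - 1*(-21013/162167)) - 9802 = (12711 + 21013/162167) - 9802 = 2061325750/162167 - 9802 = 471764816/162167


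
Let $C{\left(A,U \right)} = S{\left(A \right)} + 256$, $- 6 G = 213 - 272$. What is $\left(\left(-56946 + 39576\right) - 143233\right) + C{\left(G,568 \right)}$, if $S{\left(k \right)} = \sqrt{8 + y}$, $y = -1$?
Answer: $-160347 + \sqrt{7} \approx -1.6034 \cdot 10^{5}$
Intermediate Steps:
$G = \frac{59}{6}$ ($G = - \frac{213 - 272}{6} = \left(- \frac{1}{6}\right) \left(-59\right) = \frac{59}{6} \approx 9.8333$)
$S{\left(k \right)} = \sqrt{7}$ ($S{\left(k \right)} = \sqrt{8 - 1} = \sqrt{7}$)
$C{\left(A,U \right)} = 256 + \sqrt{7}$ ($C{\left(A,U \right)} = \sqrt{7} + 256 = 256 + \sqrt{7}$)
$\left(\left(-56946 + 39576\right) - 143233\right) + C{\left(G,568 \right)} = \left(\left(-56946 + 39576\right) - 143233\right) + \left(256 + \sqrt{7}\right) = \left(-17370 - 143233\right) + \left(256 + \sqrt{7}\right) = -160603 + \left(256 + \sqrt{7}\right) = -160347 + \sqrt{7}$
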